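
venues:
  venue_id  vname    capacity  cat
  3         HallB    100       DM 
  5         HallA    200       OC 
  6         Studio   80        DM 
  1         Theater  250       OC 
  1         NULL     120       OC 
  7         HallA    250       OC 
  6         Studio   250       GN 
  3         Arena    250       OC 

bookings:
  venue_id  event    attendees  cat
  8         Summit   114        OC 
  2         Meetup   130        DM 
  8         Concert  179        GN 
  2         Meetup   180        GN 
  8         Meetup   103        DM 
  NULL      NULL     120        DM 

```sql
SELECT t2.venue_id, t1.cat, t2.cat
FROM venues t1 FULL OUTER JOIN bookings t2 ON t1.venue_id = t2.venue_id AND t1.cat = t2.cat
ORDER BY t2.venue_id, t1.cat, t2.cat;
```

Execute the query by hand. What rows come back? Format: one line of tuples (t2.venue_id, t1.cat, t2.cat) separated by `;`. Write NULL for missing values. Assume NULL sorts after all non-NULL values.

FULL OUTER JOIN keeps every row from both sides; unmatched rows get NULL for the other side's columns.
Matching on t1.venue_id = t2.venue_id AND t1.cat = t2.cat. A NULL in a compared column never satisfies the condition.
Matched pairs: 0; unmatched t1 rows kept: 8; unmatched t2 rows kept: 6.

(2, NULL, DM); (2, NULL, GN); (8, NULL, DM); (8, NULL, GN); (8, NULL, OC); (NULL, DM, NULL); (NULL, DM, NULL); (NULL, GN, NULL); (NULL, OC, NULL); (NULL, OC, NULL); (NULL, OC, NULL); (NULL, OC, NULL); (NULL, OC, NULL); (NULL, NULL, DM)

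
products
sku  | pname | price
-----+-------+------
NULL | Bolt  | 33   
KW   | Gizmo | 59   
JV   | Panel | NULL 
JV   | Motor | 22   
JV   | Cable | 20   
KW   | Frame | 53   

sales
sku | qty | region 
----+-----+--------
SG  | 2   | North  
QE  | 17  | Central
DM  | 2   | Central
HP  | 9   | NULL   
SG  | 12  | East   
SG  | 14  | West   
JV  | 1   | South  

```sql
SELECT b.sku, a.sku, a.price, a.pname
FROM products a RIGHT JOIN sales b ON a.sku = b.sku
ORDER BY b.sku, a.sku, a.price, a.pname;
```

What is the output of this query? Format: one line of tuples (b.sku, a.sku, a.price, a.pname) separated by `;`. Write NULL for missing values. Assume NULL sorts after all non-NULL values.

(DM, NULL, NULL, NULL); (HP, NULL, NULL, NULL); (JV, JV, 20, Cable); (JV, JV, 22, Motor); (JV, JV, NULL, Panel); (QE, NULL, NULL, NULL); (SG, NULL, NULL, NULL); (SG, NULL, NULL, NULL); (SG, NULL, NULL, NULL)

RIGHT JOIN keeps every row from `sales`; unmatched rows get NULL for `products`'s columns.
Matching on a.sku = b.sku. A NULL in a compared column never satisfies the condition.
Matched pairs: 3; unmatched b rows kept: 6.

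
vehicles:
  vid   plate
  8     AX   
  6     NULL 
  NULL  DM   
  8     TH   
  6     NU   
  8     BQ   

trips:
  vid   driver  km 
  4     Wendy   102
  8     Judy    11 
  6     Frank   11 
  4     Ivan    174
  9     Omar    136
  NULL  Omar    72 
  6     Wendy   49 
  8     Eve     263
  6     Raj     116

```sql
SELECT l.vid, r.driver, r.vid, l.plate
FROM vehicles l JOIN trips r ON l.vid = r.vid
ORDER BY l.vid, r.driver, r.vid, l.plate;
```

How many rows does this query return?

INNER JOIN keeps only pairs where the ON condition holds.
Matching on l.vid = r.vid. A NULL in a compared column never satisfies the condition.
- l (vid=8) pairs with 2 row(s) of r.
- l (vid=6) pairs with 3 row(s) of r.
- l (vid=NULL) has no partner → excluded.
- l (vid=8) pairs with 2 row(s) of r.
- l (vid=6) pairs with 3 row(s) of r.
- l (vid=8) pairs with 2 row(s) of r.
Total: 12 rows.

12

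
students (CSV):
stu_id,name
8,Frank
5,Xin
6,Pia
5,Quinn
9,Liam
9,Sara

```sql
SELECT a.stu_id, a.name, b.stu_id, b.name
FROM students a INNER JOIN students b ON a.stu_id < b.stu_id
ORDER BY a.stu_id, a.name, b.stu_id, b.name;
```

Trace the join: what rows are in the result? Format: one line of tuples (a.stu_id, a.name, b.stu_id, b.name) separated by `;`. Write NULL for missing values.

INNER JOIN keeps only pairs where the ON condition holds.
Matching on a.stu_id < b.stu_id.
- a row (stu_id=8): matches 2 b row(s) → 2 output row(s).
- a row (stu_id=5): matches 4 b row(s) → 4 output row(s).
- a row (stu_id=6): matches 3 b row(s) → 3 output row(s).
- a row (stu_id=5): matches 4 b row(s) → 4 output row(s).
- a row (stu_id=9): no match → dropped.
- a row (stu_id=9): no match → dropped.

(5, Quinn, 6, Pia); (5, Quinn, 8, Frank); (5, Quinn, 9, Liam); (5, Quinn, 9, Sara); (5, Xin, 6, Pia); (5, Xin, 8, Frank); (5, Xin, 9, Liam); (5, Xin, 9, Sara); (6, Pia, 8, Frank); (6, Pia, 9, Liam); (6, Pia, 9, Sara); (8, Frank, 9, Liam); (8, Frank, 9, Sara)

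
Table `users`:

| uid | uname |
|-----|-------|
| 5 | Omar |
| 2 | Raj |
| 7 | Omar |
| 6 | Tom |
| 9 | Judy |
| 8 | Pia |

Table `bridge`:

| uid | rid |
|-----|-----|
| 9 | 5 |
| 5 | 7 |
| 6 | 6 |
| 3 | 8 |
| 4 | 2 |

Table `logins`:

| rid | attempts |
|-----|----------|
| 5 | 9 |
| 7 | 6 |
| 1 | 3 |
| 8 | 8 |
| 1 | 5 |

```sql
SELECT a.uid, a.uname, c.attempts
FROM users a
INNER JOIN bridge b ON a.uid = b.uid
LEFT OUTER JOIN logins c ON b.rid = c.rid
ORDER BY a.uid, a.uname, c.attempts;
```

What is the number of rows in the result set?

3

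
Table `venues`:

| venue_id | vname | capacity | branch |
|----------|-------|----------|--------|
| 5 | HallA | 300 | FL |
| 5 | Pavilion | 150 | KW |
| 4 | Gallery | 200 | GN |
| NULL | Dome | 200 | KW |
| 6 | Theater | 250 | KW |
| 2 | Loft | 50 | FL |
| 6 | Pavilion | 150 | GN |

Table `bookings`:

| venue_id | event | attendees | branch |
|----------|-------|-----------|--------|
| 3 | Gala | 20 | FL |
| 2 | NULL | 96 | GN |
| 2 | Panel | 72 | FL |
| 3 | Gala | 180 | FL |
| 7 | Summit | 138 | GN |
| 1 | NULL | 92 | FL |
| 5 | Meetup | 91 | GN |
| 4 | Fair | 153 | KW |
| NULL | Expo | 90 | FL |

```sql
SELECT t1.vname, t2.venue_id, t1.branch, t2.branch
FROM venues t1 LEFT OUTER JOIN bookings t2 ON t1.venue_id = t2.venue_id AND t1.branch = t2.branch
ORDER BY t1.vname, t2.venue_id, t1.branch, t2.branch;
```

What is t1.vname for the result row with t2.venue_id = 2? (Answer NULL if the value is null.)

LEFT JOIN keeps every row from `venues`; unmatched rows get NULL for `bookings`'s columns.
Matching on t1.venue_id = t2.venue_id AND t1.branch = t2.branch. A NULL in a compared column never satisfies the condition.
- t1 row (venue_id=5, branch=FL): no match → kept, t2 columns NULL.
- t1 row (venue_id=5, branch=KW): no match → kept, t2 columns NULL.
- t1 row (venue_id=4, branch=GN): no match → kept, t2 columns NULL.
- t1 row (venue_id=NULL, branch=KW): no match → kept, t2 columns NULL.
- t1 row (venue_id=6, branch=KW): no match → kept, t2 columns NULL.
- t1 row (venue_id=2, branch=FL): matches 1 t2 row(s) → 1 output row(s).
- t1 row (venue_id=6, branch=GN): no match → kept, t2 columns NULL.

Loft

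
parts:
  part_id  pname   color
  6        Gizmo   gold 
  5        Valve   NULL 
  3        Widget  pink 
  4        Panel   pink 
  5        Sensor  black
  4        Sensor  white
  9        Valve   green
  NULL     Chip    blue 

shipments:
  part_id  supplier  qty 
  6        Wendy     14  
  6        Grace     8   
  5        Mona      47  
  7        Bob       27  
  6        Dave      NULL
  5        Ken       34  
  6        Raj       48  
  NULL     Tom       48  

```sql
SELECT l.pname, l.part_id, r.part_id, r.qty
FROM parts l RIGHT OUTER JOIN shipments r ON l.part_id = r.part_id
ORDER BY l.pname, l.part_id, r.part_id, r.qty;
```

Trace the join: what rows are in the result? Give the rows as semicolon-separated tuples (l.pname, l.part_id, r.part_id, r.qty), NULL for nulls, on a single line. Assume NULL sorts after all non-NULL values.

RIGHT JOIN keeps every row from `shipments`; unmatched rows get NULL for `parts`'s columns.
Matching on l.part_id = r.part_id. A NULL in a compared column never satisfies the condition.
- l row (part_id=6): matches 4 r row(s) → 4 output row(s).
- l row (part_id=5): matches 2 r row(s) → 2 output row(s).
- l row (part_id=3): no match.
- l row (part_id=4): no match.
- l row (part_id=5): matches 2 r row(s) → 2 output row(s).
- l row (part_id=4): no match.
- l row (part_id=9): no match.
- l row (part_id=NULL): no match.
- plus 2 unmatched r row(s), each kept with NULL l columns.
After projecting and ordering:
l.pname | l.part_id | r.part_id | r.qty
Gizmo | 6 | 6 | 8
Gizmo | 6 | 6 | 14
Gizmo | 6 | 6 | 48
Gizmo | 6 | 6 | NULL
Sensor | 5 | 5 | 34
Sensor | 5 | 5 | 47
Valve | 5 | 5 | 34
Valve | 5 | 5 | 47
NULL | NULL | 7 | 27
NULL | NULL | NULL | 48

(Gizmo, 6, 6, 8); (Gizmo, 6, 6, 14); (Gizmo, 6, 6, 48); (Gizmo, 6, 6, NULL); (Sensor, 5, 5, 34); (Sensor, 5, 5, 47); (Valve, 5, 5, 34); (Valve, 5, 5, 47); (NULL, NULL, 7, 27); (NULL, NULL, NULL, 48)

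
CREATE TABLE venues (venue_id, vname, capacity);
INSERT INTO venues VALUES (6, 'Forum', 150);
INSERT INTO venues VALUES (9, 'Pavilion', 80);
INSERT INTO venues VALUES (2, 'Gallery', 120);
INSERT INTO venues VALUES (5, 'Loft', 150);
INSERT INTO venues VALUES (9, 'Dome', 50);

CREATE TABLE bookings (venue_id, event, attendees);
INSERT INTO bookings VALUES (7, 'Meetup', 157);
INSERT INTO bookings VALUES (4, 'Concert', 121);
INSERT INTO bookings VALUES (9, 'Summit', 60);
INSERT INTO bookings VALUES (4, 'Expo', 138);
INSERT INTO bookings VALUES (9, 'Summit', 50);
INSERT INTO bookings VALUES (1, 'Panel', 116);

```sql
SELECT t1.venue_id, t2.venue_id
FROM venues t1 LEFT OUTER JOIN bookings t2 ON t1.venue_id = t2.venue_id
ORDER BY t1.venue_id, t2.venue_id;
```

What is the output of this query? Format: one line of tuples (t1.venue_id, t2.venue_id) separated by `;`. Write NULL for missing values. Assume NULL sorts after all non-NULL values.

(2, NULL); (5, NULL); (6, NULL); (9, 9); (9, 9); (9, 9); (9, 9)

LEFT JOIN keeps every row from `venues`; unmatched rows get NULL for `bookings`'s columns.
Matching on t1.venue_id = t2.venue_id.
- t1 (venue_id=6) has no partner → padded with NULL.
- t1 (venue_id=9) pairs with 2 row(s) of t2.
- t1 (venue_id=2) has no partner → padded with NULL.
- t1 (venue_id=5) has no partner → padded with NULL.
- t1 (venue_id=9) pairs with 2 row(s) of t2.
After projecting and ordering:
t1.venue_id | t2.venue_id
2 | NULL
5 | NULL
6 | NULL
9 | 9
9 | 9
9 | 9
9 | 9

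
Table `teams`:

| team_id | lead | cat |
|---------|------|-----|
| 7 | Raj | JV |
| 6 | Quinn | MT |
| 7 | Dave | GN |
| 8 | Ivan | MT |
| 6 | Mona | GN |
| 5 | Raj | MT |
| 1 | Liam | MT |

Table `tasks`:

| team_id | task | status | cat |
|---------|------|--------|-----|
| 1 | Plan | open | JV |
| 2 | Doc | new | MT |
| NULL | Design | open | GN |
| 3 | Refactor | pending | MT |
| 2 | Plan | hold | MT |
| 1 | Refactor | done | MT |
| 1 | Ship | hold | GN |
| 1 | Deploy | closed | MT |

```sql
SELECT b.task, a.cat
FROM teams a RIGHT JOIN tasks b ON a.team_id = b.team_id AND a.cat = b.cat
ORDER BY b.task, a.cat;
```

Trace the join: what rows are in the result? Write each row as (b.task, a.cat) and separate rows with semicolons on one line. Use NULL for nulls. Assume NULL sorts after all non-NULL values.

(Deploy, MT); (Design, NULL); (Doc, NULL); (Plan, NULL); (Plan, NULL); (Refactor, MT); (Refactor, NULL); (Ship, NULL)

RIGHT JOIN keeps every row from `tasks`; unmatched rows get NULL for `teams`'s columns.
Matching on a.team_id = b.team_id AND a.cat = b.cat. A NULL in a compared column never satisfies the condition.
- a (team_id=7, cat=JV) has no partner in b.
- a (team_id=6, cat=MT) has no partner in b.
- a (team_id=7, cat=GN) has no partner in b.
- a (team_id=8, cat=MT) has no partner in b.
- a (team_id=6, cat=GN) has no partner in b.
- a (team_id=5, cat=MT) has no partner in b.
- a (team_id=1, cat=MT) pairs with 2 row(s) of b.
- 6 row(s) from b found no a partner → padded with NULL.
After projecting and ordering:
b.task | a.cat
Deploy | MT
Design | NULL
Doc | NULL
Plan | NULL
Plan | NULL
Refactor | MT
Refactor | NULL
Ship | NULL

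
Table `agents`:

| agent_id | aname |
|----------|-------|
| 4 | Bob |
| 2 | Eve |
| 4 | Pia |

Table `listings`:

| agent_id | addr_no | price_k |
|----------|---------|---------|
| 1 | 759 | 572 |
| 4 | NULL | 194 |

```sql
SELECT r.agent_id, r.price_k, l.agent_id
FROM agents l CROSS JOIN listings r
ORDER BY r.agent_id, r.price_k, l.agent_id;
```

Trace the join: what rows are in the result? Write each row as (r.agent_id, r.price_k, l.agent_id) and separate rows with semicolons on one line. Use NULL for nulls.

CROSS JOIN pairs every row of `agents` with every row of `listings`: 3 × 2 = 6 rows.
After projecting and ordering:
r.agent_id | r.price_k | l.agent_id
1 | 572 | 2
1 | 572 | 4
1 | 572 | 4
4 | 194 | 2
4 | 194 | 4
4 | 194 | 4

(1, 572, 2); (1, 572, 4); (1, 572, 4); (4, 194, 2); (4, 194, 4); (4, 194, 4)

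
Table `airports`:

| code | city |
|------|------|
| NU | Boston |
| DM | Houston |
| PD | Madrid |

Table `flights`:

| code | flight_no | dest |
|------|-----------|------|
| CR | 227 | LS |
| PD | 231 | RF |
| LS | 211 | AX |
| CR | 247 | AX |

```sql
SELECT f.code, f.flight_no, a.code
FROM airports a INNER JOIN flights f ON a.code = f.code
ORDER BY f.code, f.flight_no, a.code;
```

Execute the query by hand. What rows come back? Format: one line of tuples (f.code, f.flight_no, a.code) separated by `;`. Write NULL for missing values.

(PD, 231, PD)

INNER JOIN keeps only pairs where the ON condition holds.
Matching on a.code = f.code.
Matched pairs: 1.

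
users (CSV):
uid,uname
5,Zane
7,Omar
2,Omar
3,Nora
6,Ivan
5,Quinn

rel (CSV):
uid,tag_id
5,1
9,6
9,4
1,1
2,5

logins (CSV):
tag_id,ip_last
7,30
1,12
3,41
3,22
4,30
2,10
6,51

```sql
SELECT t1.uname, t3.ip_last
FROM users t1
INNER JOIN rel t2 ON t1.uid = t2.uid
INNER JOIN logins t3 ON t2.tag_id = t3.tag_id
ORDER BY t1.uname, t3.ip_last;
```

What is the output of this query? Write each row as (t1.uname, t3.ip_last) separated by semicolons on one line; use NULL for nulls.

Evaluate left to right. First `users t1 INNER JOIN rel t2` on uid: 3 row(s).
Then INNER JOIN `logins t3` on tag_id: keep only rows whose t2.tag_id appears in t3.

(Quinn, 12); (Zane, 12)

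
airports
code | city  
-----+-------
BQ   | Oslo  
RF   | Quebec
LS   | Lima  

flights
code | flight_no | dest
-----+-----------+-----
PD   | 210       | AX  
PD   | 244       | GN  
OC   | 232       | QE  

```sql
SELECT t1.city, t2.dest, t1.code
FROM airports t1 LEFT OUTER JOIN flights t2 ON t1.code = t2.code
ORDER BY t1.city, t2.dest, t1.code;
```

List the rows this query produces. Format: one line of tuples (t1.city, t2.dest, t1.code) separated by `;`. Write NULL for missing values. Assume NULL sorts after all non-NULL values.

(Lima, NULL, LS); (Oslo, NULL, BQ); (Quebec, NULL, RF)

LEFT JOIN keeps every row from `airports`; unmatched rows get NULL for `flights`'s columns.
Matching on t1.code = t2.code.
Matched pairs: 0; unmatched t1 rows kept: 3.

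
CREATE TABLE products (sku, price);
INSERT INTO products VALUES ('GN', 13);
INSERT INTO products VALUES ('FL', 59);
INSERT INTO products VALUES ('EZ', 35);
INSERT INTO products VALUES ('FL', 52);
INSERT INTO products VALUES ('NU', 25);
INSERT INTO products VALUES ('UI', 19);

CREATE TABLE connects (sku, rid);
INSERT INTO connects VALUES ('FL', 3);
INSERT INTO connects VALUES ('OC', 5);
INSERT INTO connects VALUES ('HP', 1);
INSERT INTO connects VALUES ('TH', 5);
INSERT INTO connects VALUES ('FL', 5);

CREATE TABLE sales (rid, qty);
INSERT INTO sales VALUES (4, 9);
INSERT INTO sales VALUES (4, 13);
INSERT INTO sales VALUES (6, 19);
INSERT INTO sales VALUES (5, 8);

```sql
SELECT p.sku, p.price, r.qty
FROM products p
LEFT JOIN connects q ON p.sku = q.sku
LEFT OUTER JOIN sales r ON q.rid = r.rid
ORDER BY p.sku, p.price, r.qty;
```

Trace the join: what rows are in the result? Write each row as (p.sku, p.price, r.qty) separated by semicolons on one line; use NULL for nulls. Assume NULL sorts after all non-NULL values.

Step 1 — p LEFT JOIN q on sku → 8 row(s).
Then LEFT JOIN `sales r` on rid: each of those 8 rows is kept; rows whose q.rid has no match in r get NULL for r's columns.

(EZ, 35, NULL); (FL, 52, 8); (FL, 52, NULL); (FL, 59, 8); (FL, 59, NULL); (GN, 13, NULL); (NU, 25, NULL); (UI, 19, NULL)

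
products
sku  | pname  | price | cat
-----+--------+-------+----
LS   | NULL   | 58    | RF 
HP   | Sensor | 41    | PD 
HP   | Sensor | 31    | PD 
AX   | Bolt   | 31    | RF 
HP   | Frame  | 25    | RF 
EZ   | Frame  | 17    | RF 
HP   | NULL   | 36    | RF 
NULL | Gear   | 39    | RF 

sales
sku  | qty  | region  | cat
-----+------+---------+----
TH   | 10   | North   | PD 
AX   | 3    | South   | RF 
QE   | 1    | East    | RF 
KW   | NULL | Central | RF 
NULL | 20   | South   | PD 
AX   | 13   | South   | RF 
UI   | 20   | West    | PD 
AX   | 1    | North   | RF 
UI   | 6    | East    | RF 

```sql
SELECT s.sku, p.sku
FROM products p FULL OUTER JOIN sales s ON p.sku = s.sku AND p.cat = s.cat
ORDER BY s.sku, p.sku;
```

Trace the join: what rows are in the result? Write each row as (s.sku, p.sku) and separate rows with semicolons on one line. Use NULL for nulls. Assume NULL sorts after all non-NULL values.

(AX, AX); (AX, AX); (AX, AX); (KW, NULL); (QE, NULL); (TH, NULL); (UI, NULL); (UI, NULL); (NULL, EZ); (NULL, HP); (NULL, HP); (NULL, HP); (NULL, HP); (NULL, LS); (NULL, NULL); (NULL, NULL)

FULL OUTER JOIN keeps every row from both sides; unmatched rows get NULL for the other side's columns.
Matching on p.sku = s.sku AND p.cat = s.cat. A NULL in a compared column never satisfies the condition.
Matched pairs: 3; unmatched p rows kept: 7; unmatched s rows kept: 6.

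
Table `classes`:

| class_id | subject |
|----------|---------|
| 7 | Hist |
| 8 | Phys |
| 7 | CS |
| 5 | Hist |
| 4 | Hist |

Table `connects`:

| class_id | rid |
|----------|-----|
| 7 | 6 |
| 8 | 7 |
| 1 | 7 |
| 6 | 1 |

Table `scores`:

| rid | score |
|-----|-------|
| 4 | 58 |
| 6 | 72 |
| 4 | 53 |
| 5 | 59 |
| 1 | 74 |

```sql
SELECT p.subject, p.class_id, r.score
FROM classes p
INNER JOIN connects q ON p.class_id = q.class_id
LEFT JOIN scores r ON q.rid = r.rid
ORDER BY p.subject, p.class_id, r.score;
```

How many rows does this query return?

3

Joins associate left-to-right: classes INNER JOIN connects on class_id gives 3 intermediate row(s).
Then LEFT JOIN `scores r` on rid: each of those 3 rows is kept; rows whose q.rid has no match in r get NULL for r's columns.
Result: 3 row(s).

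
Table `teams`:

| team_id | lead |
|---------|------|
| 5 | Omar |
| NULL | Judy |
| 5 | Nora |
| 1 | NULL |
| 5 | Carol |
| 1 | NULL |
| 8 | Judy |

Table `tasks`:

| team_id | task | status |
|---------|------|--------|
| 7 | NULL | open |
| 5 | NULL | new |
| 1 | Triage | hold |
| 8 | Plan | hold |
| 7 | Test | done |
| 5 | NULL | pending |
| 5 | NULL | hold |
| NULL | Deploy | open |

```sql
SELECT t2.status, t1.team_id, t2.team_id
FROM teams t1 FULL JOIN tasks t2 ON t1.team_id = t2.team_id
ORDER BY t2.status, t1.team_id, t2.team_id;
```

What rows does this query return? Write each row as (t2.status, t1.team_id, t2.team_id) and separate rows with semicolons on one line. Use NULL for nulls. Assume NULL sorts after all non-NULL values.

FULL OUTER JOIN keeps every row from both sides; unmatched rows get NULL for the other side's columns.
Matching on t1.team_id = t2.team_id. A NULL in a compared column never satisfies the condition.
Matched pairs: 12; unmatched t1 rows kept: 1; unmatched t2 rows kept: 3.

(done, NULL, 7); (hold, 1, 1); (hold, 1, 1); (hold, 5, 5); (hold, 5, 5); (hold, 5, 5); (hold, 8, 8); (new, 5, 5); (new, 5, 5); (new, 5, 5); (open, NULL, 7); (open, NULL, NULL); (pending, 5, 5); (pending, 5, 5); (pending, 5, 5); (NULL, NULL, NULL)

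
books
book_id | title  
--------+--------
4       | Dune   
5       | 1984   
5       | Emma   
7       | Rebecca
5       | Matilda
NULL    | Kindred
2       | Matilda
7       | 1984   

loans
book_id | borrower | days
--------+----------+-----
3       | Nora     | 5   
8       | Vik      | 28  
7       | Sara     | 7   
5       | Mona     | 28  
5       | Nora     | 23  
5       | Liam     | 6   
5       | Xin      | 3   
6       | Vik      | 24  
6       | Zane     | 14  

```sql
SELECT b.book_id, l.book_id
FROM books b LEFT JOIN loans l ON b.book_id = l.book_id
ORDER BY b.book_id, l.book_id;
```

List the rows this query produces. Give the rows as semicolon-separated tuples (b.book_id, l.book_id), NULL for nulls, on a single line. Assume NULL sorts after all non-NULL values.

(2, NULL); (4, NULL); (5, 5); (5, 5); (5, 5); (5, 5); (5, 5); (5, 5); (5, 5); (5, 5); (5, 5); (5, 5); (5, 5); (5, 5); (7, 7); (7, 7); (NULL, NULL)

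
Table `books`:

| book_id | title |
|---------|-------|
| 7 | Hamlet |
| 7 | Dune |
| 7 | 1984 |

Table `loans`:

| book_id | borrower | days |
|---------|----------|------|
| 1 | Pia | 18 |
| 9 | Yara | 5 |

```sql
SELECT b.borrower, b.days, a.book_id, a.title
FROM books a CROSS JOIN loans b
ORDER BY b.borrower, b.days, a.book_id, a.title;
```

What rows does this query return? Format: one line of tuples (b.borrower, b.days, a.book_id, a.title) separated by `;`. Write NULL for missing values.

CROSS JOIN pairs every row of `books` with every row of `loans`: 3 × 2 = 6 rows.

(Pia, 18, 7, 1984); (Pia, 18, 7, Dune); (Pia, 18, 7, Hamlet); (Yara, 5, 7, 1984); (Yara, 5, 7, Dune); (Yara, 5, 7, Hamlet)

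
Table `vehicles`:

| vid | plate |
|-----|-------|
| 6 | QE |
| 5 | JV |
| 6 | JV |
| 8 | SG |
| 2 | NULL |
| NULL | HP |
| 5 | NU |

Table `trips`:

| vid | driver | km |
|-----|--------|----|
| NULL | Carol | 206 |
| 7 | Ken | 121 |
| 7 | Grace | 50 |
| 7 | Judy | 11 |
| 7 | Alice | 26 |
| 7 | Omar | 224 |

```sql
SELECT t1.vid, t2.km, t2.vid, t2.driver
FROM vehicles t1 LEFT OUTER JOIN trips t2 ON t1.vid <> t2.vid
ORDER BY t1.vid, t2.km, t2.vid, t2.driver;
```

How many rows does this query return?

LEFT JOIN keeps every row from `vehicles`; unmatched rows get NULL for `trips`'s columns.
Matching on t1.vid <> t2.vid. A NULL in a compared column never satisfies the condition.
Matched pairs: 30; unmatched t1 rows kept: 1.
Total: 30 matched + 1 padded = 31 rows.

31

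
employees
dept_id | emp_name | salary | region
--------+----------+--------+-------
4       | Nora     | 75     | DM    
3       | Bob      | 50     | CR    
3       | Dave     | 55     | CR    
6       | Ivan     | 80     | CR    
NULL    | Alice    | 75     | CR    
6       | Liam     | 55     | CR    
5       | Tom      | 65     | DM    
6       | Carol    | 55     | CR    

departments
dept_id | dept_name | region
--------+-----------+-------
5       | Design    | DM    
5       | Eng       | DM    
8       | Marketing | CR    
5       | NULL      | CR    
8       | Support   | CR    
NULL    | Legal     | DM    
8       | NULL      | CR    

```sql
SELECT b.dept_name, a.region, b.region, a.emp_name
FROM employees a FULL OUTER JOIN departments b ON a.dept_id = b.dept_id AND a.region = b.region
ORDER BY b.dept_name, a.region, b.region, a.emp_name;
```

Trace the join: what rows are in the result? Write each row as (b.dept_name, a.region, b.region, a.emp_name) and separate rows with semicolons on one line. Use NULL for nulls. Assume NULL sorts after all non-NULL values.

FULL OUTER JOIN keeps every row from both sides; unmatched rows get NULL for the other side's columns.
Matching on a.dept_id = b.dept_id AND a.region = b.region. A NULL in a compared column never satisfies the condition.
Matched pairs: 2; unmatched a rows kept: 7; unmatched b rows kept: 5.

(Design, DM, DM, Tom); (Eng, DM, DM, Tom); (Legal, NULL, DM, NULL); (Marketing, NULL, CR, NULL); (Support, NULL, CR, NULL); (NULL, CR, NULL, Alice); (NULL, CR, NULL, Bob); (NULL, CR, NULL, Carol); (NULL, CR, NULL, Dave); (NULL, CR, NULL, Ivan); (NULL, CR, NULL, Liam); (NULL, DM, NULL, Nora); (NULL, NULL, CR, NULL); (NULL, NULL, CR, NULL)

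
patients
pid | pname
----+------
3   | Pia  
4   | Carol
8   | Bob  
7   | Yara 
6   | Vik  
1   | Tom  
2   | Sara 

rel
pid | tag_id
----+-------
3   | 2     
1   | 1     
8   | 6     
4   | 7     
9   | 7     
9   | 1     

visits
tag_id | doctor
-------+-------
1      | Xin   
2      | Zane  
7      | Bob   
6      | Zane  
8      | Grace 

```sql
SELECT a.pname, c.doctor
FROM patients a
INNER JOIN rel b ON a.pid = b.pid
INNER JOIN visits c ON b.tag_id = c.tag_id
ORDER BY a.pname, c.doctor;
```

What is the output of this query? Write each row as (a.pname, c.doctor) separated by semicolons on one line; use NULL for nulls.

(Bob, Zane); (Carol, Bob); (Pia, Zane); (Tom, Xin)

Joins associate left-to-right: patients INNER JOIN rel on pid gives 4 intermediate row(s).
Then INNER JOIN `visits c` on tag_id: keep only rows whose b.tag_id appears in c.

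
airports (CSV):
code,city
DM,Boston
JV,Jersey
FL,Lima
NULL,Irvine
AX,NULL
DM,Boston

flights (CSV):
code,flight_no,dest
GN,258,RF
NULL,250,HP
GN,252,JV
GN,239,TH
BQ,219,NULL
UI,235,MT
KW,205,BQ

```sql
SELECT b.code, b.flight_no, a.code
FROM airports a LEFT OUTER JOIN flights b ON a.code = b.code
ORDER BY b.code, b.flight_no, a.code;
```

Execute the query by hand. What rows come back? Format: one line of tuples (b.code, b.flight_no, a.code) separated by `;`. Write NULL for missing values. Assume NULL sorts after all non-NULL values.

(NULL, NULL, AX); (NULL, NULL, DM); (NULL, NULL, DM); (NULL, NULL, FL); (NULL, NULL, JV); (NULL, NULL, NULL)

LEFT JOIN keeps every row from `airports`; unmatched rows get NULL for `flights`'s columns.
Matching on a.code = b.code. A NULL in a compared column never satisfies the condition.
Matched pairs: 0; unmatched a rows kept: 6.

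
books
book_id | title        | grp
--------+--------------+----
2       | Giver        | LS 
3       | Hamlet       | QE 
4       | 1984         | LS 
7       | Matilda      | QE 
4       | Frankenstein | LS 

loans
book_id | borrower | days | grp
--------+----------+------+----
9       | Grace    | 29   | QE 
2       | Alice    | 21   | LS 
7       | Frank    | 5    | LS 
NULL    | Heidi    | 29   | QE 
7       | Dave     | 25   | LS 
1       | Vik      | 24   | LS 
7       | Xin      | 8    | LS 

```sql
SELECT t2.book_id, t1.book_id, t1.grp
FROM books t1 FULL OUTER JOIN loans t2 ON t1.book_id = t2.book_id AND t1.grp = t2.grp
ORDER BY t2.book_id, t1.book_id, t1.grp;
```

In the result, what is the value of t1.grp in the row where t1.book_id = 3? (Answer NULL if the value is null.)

QE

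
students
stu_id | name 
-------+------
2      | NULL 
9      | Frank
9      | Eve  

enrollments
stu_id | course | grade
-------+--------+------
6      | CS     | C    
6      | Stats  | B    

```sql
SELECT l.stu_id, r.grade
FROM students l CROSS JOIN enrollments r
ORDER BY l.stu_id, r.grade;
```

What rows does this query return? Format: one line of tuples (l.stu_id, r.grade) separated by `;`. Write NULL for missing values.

(2, B); (2, C); (9, B); (9, B); (9, C); (9, C)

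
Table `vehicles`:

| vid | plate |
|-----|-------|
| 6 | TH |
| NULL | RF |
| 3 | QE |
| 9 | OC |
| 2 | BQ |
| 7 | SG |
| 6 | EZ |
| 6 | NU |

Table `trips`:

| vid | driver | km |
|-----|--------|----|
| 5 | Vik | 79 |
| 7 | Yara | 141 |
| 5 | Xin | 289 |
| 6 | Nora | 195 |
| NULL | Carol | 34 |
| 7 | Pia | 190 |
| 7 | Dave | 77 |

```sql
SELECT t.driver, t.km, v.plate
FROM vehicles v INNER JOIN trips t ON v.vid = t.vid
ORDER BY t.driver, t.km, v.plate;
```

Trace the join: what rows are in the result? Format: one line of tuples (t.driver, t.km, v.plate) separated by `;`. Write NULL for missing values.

(Dave, 77, SG); (Nora, 195, EZ); (Nora, 195, NU); (Nora, 195, TH); (Pia, 190, SG); (Yara, 141, SG)

INNER JOIN keeps only pairs where the ON condition holds.
Matching on v.vid = t.vid. A NULL in a compared column never satisfies the condition.
Matched pairs: 6.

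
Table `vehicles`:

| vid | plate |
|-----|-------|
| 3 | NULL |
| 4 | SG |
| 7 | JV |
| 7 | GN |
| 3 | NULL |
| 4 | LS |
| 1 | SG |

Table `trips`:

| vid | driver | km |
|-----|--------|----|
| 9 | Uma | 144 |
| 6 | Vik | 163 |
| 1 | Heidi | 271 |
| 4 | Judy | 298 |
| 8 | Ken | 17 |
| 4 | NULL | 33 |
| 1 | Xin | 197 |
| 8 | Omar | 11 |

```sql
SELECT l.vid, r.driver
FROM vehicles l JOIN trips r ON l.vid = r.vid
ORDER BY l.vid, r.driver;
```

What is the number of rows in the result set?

6

INNER JOIN keeps only pairs where the ON condition holds.
Matching on l.vid = r.vid.
- vid=3: no matching r row, dropped.
- vid=4: 2 matching r row(s), so 2 row(s) emitted.
- vid=7: no matching r row, dropped.
- vid=7: no matching r row, dropped.
- vid=3: no matching r row, dropped.
- vid=4: 2 matching r row(s), so 2 row(s) emitted.
- vid=1: 2 matching r row(s), so 2 row(s) emitted.
Total: 6 rows.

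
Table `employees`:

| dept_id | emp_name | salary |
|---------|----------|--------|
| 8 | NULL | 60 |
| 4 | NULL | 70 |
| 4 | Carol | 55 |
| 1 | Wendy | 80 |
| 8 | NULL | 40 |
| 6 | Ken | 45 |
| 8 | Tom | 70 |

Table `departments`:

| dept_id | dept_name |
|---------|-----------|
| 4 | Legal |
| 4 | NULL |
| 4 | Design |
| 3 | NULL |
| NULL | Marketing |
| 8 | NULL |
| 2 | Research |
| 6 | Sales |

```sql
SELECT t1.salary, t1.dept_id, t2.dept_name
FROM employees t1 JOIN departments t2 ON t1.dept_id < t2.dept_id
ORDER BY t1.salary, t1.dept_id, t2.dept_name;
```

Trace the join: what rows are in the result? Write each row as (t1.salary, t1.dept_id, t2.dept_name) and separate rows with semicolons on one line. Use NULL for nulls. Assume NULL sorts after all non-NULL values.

INNER JOIN keeps only pairs where the ON condition holds.
Matching on t1.dept_id < t2.dept_id. A NULL in a compared column never satisfies the condition.
Matched pairs: 12.

(45, 6, NULL); (55, 4, Sales); (55, 4, NULL); (70, 4, Sales); (70, 4, NULL); (80, 1, Design); (80, 1, Legal); (80, 1, Research); (80, 1, Sales); (80, 1, NULL); (80, 1, NULL); (80, 1, NULL)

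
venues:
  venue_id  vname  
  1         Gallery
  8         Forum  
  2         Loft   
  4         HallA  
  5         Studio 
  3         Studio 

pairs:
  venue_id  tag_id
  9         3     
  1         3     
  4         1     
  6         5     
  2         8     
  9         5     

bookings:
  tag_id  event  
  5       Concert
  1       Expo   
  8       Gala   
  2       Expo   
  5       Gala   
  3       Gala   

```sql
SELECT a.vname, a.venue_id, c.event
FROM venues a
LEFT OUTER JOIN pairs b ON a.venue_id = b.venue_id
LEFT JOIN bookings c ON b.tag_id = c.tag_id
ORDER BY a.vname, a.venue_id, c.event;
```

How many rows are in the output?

6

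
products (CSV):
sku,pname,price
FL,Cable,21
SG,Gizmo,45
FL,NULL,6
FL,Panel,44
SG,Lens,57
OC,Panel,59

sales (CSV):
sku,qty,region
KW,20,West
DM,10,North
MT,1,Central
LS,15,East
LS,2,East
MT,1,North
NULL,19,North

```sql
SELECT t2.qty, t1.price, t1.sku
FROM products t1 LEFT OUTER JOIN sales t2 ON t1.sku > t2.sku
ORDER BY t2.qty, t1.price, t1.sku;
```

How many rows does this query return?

LEFT JOIN keeps every row from `products`; unmatched rows get NULL for `sales`'s columns.
Matching on t1.sku > t2.sku. A NULL in a compared column never satisfies the condition.
- sku=FL: 1 matching t2 row(s), so 1 row(s) emitted.
- sku=SG: 6 matching t2 row(s), so 6 row(s) emitted.
- sku=FL: 1 matching t2 row(s), so 1 row(s) emitted.
- sku=FL: 1 matching t2 row(s), so 1 row(s) emitted.
- sku=SG: 6 matching t2 row(s), so 6 row(s) emitted.
- sku=OC: 6 matching t2 row(s), so 6 row(s) emitted.
Total: 21 rows.

21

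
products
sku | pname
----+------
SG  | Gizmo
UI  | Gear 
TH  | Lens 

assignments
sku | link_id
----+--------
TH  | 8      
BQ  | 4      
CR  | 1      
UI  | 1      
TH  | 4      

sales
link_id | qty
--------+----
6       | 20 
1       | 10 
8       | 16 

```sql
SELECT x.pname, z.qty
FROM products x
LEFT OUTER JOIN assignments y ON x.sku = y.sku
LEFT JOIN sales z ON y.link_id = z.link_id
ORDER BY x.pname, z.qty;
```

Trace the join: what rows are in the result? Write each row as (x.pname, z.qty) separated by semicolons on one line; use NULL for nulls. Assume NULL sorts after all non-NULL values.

Evaluate left to right. First `products x LEFT JOIN assignments y` on sku: 4 row(s).
Then LEFT JOIN `sales z` on link_id: each of those 4 rows is kept; rows whose y.link_id has no match in z get NULL for z's columns.

(Gear, 10); (Gizmo, NULL); (Lens, 16); (Lens, NULL)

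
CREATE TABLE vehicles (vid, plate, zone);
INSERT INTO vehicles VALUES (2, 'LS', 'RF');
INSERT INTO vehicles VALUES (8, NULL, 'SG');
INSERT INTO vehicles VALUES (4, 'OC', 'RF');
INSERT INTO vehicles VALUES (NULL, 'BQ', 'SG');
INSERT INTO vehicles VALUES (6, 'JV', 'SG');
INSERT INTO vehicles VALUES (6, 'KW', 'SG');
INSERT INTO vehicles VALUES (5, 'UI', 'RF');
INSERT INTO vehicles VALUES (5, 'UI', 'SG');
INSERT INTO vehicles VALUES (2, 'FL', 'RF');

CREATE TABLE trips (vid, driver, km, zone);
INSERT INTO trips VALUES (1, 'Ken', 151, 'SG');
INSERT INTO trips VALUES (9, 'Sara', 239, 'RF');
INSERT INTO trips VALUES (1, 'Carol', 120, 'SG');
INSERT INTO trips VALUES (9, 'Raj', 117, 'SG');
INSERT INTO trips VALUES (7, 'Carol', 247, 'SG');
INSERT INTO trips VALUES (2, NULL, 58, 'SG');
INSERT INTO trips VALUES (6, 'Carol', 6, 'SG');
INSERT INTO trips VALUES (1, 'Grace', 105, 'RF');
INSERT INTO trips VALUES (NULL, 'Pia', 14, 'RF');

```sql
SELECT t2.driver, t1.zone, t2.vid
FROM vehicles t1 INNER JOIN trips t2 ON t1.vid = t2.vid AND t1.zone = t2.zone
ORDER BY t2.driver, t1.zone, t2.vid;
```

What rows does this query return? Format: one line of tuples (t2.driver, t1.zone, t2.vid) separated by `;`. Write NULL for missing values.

INNER JOIN keeps only pairs where the ON condition holds.
Matching on t1.vid = t2.vid AND t1.zone = t2.zone. A NULL in a compared column never satisfies the condition.
Matched pairs: 2.

(Carol, SG, 6); (Carol, SG, 6)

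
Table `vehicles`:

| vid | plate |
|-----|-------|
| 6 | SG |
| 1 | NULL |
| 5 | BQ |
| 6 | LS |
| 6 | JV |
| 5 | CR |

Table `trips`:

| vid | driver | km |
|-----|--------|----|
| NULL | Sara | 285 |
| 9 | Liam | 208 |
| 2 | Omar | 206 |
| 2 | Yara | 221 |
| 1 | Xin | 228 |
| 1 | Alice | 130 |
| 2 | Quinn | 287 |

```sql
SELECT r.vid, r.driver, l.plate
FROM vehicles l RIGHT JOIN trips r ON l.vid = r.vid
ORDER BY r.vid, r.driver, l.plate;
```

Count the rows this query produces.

7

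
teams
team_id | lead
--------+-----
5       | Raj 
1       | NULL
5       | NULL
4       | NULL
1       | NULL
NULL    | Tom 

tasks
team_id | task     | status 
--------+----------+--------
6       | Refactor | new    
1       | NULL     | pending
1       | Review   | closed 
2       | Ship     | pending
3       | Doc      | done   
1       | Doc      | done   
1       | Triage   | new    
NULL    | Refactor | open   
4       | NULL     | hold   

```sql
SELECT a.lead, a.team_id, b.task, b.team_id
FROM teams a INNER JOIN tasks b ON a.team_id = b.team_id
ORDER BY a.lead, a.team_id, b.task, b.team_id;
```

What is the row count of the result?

INNER JOIN keeps only pairs where the ON condition holds.
Matching on a.team_id = b.team_id. A NULL in a compared column never satisfies the condition.
- a (team_id=5) has no partner → excluded.
- a (team_id=1) pairs with 4 row(s) of b.
- a (team_id=5) has no partner → excluded.
- a (team_id=4) pairs with 1 row(s) of b.
- a (team_id=1) pairs with 4 row(s) of b.
- a (team_id=NULL) has no partner → excluded.
Total: 9 rows.

9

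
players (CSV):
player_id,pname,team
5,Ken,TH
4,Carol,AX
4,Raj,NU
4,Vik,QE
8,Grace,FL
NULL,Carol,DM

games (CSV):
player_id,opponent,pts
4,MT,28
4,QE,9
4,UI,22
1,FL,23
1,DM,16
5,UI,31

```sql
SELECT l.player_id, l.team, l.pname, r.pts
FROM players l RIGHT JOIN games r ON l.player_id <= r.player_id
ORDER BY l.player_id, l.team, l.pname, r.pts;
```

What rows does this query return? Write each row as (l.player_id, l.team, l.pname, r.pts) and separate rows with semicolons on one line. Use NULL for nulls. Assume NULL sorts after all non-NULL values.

RIGHT JOIN keeps every row from `games`; unmatched rows get NULL for `players`'s columns.
Matching on l.player_id <= r.player_id. A NULL in a compared column never satisfies the condition.
Matched pairs: 13; unmatched r rows kept: 2.

(4, AX, Carol, 9); (4, AX, Carol, 22); (4, AX, Carol, 28); (4, AX, Carol, 31); (4, NU, Raj, 9); (4, NU, Raj, 22); (4, NU, Raj, 28); (4, NU, Raj, 31); (4, QE, Vik, 9); (4, QE, Vik, 22); (4, QE, Vik, 28); (4, QE, Vik, 31); (5, TH, Ken, 31); (NULL, NULL, NULL, 16); (NULL, NULL, NULL, 23)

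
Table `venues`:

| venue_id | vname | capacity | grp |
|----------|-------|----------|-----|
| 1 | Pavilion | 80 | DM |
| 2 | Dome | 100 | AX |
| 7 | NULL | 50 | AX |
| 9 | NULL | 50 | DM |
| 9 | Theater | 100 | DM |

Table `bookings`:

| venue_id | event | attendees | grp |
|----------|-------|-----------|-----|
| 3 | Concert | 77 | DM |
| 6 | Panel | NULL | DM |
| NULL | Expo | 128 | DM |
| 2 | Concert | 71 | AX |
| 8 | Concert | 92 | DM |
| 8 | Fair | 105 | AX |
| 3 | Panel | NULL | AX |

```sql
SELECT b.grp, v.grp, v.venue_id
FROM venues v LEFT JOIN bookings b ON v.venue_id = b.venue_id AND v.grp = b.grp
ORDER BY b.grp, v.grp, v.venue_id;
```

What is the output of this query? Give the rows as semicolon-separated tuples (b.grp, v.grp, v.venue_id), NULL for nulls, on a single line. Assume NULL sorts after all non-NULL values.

LEFT JOIN keeps every row from `venues`; unmatched rows get NULL for `bookings`'s columns.
Matching on v.venue_id = b.venue_id AND v.grp = b.grp. A NULL in a compared column never satisfies the condition.
- v[0] venue_id=1, grp=DM → no match; kept with NULLs on the b side.
- v[1] venue_id=2, grp=AX → 1 match(es) in b → 1 row(s).
- v[2] venue_id=7, grp=AX → no match; kept with NULLs on the b side.
- v[3] venue_id=9, grp=DM → no match; kept with NULLs on the b side.
- v[4] venue_id=9, grp=DM → no match; kept with NULLs on the b side.
After projecting and ordering:
b.grp | v.grp | v.venue_id
AX | AX | 2
NULL | AX | 7
NULL | DM | 1
NULL | DM | 9
NULL | DM | 9

(AX, AX, 2); (NULL, AX, 7); (NULL, DM, 1); (NULL, DM, 9); (NULL, DM, 9)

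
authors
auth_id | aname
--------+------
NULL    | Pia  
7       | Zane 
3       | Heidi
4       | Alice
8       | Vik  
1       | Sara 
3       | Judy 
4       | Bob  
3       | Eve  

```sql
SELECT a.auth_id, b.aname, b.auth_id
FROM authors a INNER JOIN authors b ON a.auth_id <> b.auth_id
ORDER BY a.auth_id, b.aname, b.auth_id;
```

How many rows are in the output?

48

INNER JOIN keeps only pairs where the ON condition holds.
Matching on a.auth_id <> b.auth_id. A NULL in a compared column never satisfies the condition.
- auth_id=NULL: no matching b row, dropped.
- auth_id=7: 7 matching b row(s), so 7 row(s) emitted.
- auth_id=3: 5 matching b row(s), so 5 row(s) emitted.
- auth_id=4: 6 matching b row(s), so 6 row(s) emitted.
- auth_id=8: 7 matching b row(s), so 7 row(s) emitted.
- auth_id=1: 7 matching b row(s), so 7 row(s) emitted.
- auth_id=3: 5 matching b row(s), so 5 row(s) emitted.
- auth_id=4: 6 matching b row(s), so 6 row(s) emitted.
- auth_id=3: 5 matching b row(s), so 5 row(s) emitted.
Total: 48 rows.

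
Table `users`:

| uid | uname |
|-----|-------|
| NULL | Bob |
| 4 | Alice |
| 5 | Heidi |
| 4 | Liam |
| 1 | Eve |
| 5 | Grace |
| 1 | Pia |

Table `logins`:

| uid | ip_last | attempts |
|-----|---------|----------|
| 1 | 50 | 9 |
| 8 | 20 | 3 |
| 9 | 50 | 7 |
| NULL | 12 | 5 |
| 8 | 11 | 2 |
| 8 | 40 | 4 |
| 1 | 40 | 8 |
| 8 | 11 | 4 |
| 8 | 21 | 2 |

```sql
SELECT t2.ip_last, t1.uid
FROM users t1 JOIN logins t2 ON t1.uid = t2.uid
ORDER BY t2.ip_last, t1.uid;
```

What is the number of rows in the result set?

4

INNER JOIN keeps only pairs where the ON condition holds.
Matching on t1.uid = t2.uid. A NULL in a compared column never satisfies the condition.
- t1 row (uid=NULL): no match → dropped.
- t1 row (uid=4): no match → dropped.
- t1 row (uid=5): no match → dropped.
- t1 row (uid=4): no match → dropped.
- t1 row (uid=1): matches 2 t2 row(s) → 2 output row(s).
- t1 row (uid=5): no match → dropped.
- t1 row (uid=1): matches 2 t2 row(s) → 2 output row(s).
Total: 4 rows.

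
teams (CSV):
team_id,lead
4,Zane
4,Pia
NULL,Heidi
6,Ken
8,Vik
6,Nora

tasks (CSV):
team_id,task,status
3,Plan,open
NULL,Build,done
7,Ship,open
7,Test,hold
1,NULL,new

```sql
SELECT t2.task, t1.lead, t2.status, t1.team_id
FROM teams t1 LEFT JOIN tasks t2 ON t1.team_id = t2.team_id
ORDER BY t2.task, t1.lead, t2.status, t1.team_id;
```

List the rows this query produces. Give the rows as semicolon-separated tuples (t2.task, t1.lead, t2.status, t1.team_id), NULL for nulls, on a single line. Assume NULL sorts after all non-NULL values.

LEFT JOIN keeps every row from `teams`; unmatched rows get NULL for `tasks`'s columns.
Matching on t1.team_id = t2.team_id. A NULL in a compared column never satisfies the condition.
- t1 (team_id=4) has no partner → padded with NULL.
- t1 (team_id=4) has no partner → padded with NULL.
- t1 (team_id=NULL) has no partner → padded with NULL.
- t1 (team_id=6) has no partner → padded with NULL.
- t1 (team_id=8) has no partner → padded with NULL.
- t1 (team_id=6) has no partner → padded with NULL.
After projecting and ordering:
t2.task | t1.lead | t2.status | t1.team_id
NULL | Heidi | NULL | NULL
NULL | Ken | NULL | 6
NULL | Nora | NULL | 6
NULL | Pia | NULL | 4
NULL | Vik | NULL | 8
NULL | Zane | NULL | 4

(NULL, Heidi, NULL, NULL); (NULL, Ken, NULL, 6); (NULL, Nora, NULL, 6); (NULL, Pia, NULL, 4); (NULL, Vik, NULL, 8); (NULL, Zane, NULL, 4)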